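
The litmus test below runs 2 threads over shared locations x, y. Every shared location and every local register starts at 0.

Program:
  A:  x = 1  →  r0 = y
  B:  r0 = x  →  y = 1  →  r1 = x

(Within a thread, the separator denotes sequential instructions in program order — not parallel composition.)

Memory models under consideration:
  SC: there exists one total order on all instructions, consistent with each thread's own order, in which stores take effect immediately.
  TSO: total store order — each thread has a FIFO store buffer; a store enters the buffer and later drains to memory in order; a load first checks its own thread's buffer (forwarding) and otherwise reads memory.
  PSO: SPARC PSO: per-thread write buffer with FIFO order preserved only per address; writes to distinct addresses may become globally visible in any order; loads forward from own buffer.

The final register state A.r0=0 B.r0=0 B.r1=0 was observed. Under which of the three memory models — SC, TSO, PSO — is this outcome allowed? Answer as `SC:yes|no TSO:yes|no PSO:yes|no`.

outcome vector order: (A.r0,B.r0,B.r1)
[SC] allowed = {<0 0 1>, <0 1 1>, <1 0 0>, <1 0 1>, <1 1 1>}
[TSO] allowed = {<0 0 0>, <0 0 1>, <0 1 1>, <1 0 0>, <1 0 1>, <1 1 1>}
[PSO] allowed = {<0 0 0>, <0 0 1>, <0 1 1>, <1 0 0>, <1 0 1>, <1 1 1>}
target <0 0 0> ∈ {TSO,PSO}

SC:no TSO:yes PSO:yes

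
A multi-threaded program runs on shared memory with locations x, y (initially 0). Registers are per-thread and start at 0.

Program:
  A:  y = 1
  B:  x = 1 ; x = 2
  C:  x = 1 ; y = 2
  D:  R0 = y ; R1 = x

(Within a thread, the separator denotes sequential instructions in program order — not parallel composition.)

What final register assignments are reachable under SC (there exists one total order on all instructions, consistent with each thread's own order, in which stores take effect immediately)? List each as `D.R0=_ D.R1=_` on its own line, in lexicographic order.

outcome vector order: (D.R0,D.R1)
|SC outcomes| = 8

D.R0=0 D.R1=0
D.R0=0 D.R1=1
D.R0=0 D.R1=2
D.R0=1 D.R1=0
D.R0=1 D.R1=1
D.R0=1 D.R1=2
D.R0=2 D.R1=1
D.R0=2 D.R1=2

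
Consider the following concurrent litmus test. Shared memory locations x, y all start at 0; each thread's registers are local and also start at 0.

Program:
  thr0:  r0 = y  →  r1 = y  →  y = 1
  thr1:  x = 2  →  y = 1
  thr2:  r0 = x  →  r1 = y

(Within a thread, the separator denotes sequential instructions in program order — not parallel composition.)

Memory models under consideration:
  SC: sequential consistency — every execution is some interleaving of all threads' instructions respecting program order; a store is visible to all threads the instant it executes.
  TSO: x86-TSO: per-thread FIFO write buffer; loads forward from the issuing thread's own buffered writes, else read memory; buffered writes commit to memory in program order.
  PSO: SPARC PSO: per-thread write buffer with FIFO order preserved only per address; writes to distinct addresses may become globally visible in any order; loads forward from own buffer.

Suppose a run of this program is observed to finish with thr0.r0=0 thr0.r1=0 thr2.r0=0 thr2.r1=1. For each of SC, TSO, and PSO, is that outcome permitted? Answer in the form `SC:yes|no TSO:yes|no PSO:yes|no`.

SC:yes TSO:yes PSO:yes

outcome vector order: (thr0.r0,thr0.r1,thr2.r0,thr2.r1)
SC: 12 outcomes — {0000; 0001; 0020; 0021; 0100; 0101; 0120; 0121; 1100; 1101; 1120; 1121}
TSO: 12 outcomes — {0000; 0001; 0020; 0021; 0100; 0101; 0120; 0121; 1100; 1101; 1120; 1121}
PSO: 12 outcomes — {0000; 0001; 0020; 0021; 0100; 0101; 0120; 0121; 1100; 1101; 1120; 1121}
target 0001 ∈ {SC,TSO,PSO}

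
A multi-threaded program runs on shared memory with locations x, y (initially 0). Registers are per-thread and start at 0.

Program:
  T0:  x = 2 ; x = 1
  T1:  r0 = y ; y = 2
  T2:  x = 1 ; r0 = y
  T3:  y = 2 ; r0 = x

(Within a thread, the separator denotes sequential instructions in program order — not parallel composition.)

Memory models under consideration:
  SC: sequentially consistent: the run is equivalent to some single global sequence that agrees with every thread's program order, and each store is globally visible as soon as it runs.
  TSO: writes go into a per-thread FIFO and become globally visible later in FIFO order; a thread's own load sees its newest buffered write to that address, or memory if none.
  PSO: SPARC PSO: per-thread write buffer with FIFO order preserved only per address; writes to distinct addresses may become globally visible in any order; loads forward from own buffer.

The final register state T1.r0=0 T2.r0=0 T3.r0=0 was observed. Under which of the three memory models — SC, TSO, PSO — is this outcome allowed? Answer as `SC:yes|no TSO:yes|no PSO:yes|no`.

SC:no TSO:yes PSO:yes

outcome vector order: (T1.r0,T2.r0,T3.r0)
SC: 10 outcomes — {0/0/1; 0/0/2; 0/2/0; 0/2/1; 0/2/2; 2/0/1; 2/0/2; 2/2/0; 2/2/1; 2/2/2}
TSO: 12 outcomes — {0/0/0; 0/0/1; 0/0/2; 0/2/0; 0/2/1; 0/2/2; 2/0/0; 2/0/1; 2/0/2; 2/2/0; 2/2/1; 2/2/2}
PSO: 12 outcomes — {0/0/0; 0/0/1; 0/0/2; 0/2/0; 0/2/1; 0/2/2; 2/0/0; 2/0/1; 2/0/2; 2/2/0; 2/2/1; 2/2/2}
target 0/0/0 ∈ {TSO,PSO}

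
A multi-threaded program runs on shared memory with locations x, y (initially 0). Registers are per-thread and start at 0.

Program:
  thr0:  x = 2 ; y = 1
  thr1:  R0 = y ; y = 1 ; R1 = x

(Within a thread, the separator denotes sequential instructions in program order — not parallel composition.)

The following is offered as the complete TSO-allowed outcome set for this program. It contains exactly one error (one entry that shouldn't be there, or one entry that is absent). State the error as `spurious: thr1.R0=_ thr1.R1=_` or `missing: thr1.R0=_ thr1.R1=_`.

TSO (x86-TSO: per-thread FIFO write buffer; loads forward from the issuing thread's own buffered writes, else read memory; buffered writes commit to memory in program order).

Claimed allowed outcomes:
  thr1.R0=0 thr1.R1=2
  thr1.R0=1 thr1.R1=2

missing: thr1.R0=0 thr1.R1=0

outcome vector order: (thr1.R0,thr1.R1)
TSO (3): 0/0, 0/2, 1/2
TSO∖claimed = {0/0}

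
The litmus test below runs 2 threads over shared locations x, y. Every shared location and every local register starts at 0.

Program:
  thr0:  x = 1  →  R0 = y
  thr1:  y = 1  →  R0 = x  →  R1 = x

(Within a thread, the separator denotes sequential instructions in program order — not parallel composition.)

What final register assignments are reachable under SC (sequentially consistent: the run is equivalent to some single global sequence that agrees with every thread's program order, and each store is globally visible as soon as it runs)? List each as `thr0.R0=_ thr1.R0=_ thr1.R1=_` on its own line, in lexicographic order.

thr0.R0=0 thr1.R0=1 thr1.R1=1
thr0.R0=1 thr1.R0=0 thr1.R1=0
thr0.R0=1 thr1.R0=0 thr1.R1=1
thr0.R0=1 thr1.R0=1 thr1.R1=1

outcome vector order: (thr0.R0,thr1.R0,thr1.R1)
|SC outcomes| = 4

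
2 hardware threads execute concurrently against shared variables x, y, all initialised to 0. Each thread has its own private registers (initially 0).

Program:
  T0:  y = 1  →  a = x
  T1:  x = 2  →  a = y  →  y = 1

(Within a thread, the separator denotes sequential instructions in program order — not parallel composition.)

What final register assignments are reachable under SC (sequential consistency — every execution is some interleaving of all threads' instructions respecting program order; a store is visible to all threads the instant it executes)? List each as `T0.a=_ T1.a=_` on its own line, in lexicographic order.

outcome vector order: (T0.a,T1.a)
|SC outcomes| = 3

T0.a=0 T1.a=1
T0.a=2 T1.a=0
T0.a=2 T1.a=1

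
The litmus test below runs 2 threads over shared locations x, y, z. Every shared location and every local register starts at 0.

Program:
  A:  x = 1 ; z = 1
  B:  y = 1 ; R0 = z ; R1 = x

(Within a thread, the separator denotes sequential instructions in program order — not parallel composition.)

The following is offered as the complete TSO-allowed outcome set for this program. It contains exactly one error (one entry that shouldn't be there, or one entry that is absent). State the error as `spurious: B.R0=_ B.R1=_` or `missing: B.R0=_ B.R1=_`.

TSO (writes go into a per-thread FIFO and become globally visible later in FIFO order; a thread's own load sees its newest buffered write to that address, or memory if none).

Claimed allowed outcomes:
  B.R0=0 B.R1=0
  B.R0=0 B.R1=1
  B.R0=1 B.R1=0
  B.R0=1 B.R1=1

outcome vector order: (B.R0,B.R1)
TSO (3): 0/0, 0/1, 1/1
claimed∖TSO = {1/0}

spurious: B.R0=1 B.R1=0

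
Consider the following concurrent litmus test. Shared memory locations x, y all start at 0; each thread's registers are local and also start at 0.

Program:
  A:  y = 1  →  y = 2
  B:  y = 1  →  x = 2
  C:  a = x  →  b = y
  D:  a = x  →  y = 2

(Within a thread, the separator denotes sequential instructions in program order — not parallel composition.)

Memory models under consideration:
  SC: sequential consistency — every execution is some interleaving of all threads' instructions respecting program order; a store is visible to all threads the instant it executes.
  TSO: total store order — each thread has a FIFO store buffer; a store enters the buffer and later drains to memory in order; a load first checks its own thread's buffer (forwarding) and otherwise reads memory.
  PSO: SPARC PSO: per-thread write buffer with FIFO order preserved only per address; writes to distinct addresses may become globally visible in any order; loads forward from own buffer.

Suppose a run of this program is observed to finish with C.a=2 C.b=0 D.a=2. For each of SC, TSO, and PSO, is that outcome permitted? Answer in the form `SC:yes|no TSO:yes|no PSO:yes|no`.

outcome vector order: (C.a,C.b,D.a)
SC (10): 000, 002, 010, 012, 020, 022, 210, 212, 220, 222
TSO (10): 000, 002, 010, 012, 020, 022, 210, 212, 220, 222
PSO (12): 000, 002, 010, 012, 020, 022, 200, 202, 210, 212, 220, 222
target 202 ∈ {PSO}

SC:no TSO:no PSO:yes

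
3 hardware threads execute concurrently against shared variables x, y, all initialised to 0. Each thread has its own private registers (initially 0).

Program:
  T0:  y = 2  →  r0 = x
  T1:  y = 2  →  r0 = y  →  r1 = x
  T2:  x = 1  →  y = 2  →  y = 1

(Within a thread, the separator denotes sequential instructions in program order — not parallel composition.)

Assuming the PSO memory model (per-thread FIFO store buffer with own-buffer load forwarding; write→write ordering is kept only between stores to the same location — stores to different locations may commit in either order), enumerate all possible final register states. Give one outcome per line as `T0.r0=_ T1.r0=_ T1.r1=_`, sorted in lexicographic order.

T0.r0=0 T1.r0=1 T1.r1=0
T0.r0=0 T1.r0=1 T1.r1=1
T0.r0=0 T1.r0=2 T1.r1=0
T0.r0=0 T1.r0=2 T1.r1=1
T0.r0=1 T1.r0=1 T1.r1=0
T0.r0=1 T1.r0=1 T1.r1=1
T0.r0=1 T1.r0=2 T1.r1=0
T0.r0=1 T1.r0=2 T1.r1=1

outcome vector order: (T0.r0,T1.r0,T1.r1)
|PSO outcomes| = 8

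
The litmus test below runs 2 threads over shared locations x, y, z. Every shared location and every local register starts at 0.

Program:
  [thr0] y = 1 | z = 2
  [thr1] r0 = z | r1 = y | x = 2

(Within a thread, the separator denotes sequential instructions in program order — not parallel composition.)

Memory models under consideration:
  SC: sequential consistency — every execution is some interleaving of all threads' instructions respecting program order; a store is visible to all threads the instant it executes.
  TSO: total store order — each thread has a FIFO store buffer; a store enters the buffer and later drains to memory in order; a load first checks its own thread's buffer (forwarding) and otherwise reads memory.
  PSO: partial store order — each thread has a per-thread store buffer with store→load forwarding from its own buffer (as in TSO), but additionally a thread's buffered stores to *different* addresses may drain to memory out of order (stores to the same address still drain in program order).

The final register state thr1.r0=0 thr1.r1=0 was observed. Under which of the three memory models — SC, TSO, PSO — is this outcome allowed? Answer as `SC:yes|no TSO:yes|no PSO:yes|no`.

SC:yes TSO:yes PSO:yes

outcome vector order: (thr1.r0,thr1.r1)
under SC → 00; 01; 21
under TSO → 00; 01; 21
under PSO → 00; 01; 20; 21
target 00 ∈ {SC,TSO,PSO}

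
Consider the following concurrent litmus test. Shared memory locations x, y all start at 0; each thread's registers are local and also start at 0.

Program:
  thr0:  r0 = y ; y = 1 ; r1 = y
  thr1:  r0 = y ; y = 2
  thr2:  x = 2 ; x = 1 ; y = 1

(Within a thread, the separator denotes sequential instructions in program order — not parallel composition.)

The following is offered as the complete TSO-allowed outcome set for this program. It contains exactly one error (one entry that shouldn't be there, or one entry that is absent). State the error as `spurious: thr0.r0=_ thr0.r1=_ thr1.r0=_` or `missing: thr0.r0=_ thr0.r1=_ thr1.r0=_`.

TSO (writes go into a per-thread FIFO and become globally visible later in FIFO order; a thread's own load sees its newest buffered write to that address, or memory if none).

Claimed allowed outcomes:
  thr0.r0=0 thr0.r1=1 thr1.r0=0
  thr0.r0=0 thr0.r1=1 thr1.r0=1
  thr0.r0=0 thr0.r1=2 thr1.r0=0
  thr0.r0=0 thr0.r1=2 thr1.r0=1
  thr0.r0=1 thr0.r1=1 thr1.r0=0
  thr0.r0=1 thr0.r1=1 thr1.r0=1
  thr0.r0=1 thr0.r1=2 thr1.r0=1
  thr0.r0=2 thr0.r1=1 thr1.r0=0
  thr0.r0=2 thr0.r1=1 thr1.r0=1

outcome vector order: (thr0.r0,thr0.r1,thr1.r0)
[TSO] allowed = {0/1/0, 0/1/1, 0/2/0, 0/2/1, 1/1/0, 1/1/1, 1/2/0, 1/2/1, 2/1/0, 2/1/1}
TSO∖claimed = {1/2/0}

missing: thr0.r0=1 thr0.r1=2 thr1.r0=0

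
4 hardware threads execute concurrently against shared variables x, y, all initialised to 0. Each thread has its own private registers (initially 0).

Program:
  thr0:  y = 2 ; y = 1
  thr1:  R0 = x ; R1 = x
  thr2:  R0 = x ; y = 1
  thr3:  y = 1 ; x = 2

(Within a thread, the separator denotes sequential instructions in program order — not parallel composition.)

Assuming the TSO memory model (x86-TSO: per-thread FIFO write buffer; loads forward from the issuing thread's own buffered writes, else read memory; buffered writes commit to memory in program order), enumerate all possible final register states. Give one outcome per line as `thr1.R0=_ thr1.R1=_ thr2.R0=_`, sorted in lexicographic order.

thr1.R0=0 thr1.R1=0 thr2.R0=0
thr1.R0=0 thr1.R1=0 thr2.R0=2
thr1.R0=0 thr1.R1=2 thr2.R0=0
thr1.R0=0 thr1.R1=2 thr2.R0=2
thr1.R0=2 thr1.R1=2 thr2.R0=0
thr1.R0=2 thr1.R1=2 thr2.R0=2

outcome vector order: (thr1.R0,thr1.R1,thr2.R0)
|TSO outcomes| = 6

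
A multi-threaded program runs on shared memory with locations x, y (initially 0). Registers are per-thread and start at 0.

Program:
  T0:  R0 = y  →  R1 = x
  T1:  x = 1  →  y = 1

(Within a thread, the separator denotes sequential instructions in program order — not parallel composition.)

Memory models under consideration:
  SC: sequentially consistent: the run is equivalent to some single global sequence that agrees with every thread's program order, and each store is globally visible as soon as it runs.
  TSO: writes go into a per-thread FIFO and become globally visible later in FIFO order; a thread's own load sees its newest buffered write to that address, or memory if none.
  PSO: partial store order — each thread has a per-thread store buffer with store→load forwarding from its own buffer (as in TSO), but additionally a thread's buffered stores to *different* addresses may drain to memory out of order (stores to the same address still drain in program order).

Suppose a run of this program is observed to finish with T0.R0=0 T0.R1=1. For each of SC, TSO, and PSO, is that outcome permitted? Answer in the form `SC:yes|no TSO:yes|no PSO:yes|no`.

SC:yes TSO:yes PSO:yes

outcome vector order: (T0.R0,T0.R1)
[SC] allowed = {0/0; 0/1; 1/1}
[TSO] allowed = {0/0; 0/1; 1/1}
[PSO] allowed = {0/0; 0/1; 1/0; 1/1}
target 0/1 ∈ {SC,TSO,PSO}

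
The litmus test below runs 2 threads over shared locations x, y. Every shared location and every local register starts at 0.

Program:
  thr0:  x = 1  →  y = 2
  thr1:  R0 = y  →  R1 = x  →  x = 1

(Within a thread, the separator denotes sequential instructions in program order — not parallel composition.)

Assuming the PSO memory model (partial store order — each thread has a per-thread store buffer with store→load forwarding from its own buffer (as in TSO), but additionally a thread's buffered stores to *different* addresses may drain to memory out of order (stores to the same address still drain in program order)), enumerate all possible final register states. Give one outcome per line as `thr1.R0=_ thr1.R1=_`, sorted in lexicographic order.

thr1.R0=0 thr1.R1=0
thr1.R0=0 thr1.R1=1
thr1.R0=2 thr1.R1=0
thr1.R0=2 thr1.R1=1

outcome vector order: (thr1.R0,thr1.R1)
|PSO outcomes| = 4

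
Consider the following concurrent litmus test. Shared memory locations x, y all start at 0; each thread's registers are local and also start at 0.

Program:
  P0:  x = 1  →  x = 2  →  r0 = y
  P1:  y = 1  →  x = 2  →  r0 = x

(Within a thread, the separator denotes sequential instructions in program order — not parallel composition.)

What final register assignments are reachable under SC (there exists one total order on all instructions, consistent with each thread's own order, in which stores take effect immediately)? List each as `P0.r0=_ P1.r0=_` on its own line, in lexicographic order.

P0.r0=0 P1.r0=2
P0.r0=1 P1.r0=1
P0.r0=1 P1.r0=2

outcome vector order: (P0.r0,P1.r0)
|SC outcomes| = 3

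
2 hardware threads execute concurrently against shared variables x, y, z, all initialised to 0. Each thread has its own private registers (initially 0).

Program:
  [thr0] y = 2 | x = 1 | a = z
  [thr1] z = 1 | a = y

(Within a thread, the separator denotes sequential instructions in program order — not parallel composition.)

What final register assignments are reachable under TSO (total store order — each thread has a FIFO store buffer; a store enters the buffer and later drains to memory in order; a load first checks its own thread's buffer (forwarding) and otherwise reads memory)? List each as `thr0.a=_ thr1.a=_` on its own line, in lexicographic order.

outcome vector order: (thr0.a,thr1.a)
|TSO outcomes| = 4

thr0.a=0 thr1.a=0
thr0.a=0 thr1.a=2
thr0.a=1 thr1.a=0
thr0.a=1 thr1.a=2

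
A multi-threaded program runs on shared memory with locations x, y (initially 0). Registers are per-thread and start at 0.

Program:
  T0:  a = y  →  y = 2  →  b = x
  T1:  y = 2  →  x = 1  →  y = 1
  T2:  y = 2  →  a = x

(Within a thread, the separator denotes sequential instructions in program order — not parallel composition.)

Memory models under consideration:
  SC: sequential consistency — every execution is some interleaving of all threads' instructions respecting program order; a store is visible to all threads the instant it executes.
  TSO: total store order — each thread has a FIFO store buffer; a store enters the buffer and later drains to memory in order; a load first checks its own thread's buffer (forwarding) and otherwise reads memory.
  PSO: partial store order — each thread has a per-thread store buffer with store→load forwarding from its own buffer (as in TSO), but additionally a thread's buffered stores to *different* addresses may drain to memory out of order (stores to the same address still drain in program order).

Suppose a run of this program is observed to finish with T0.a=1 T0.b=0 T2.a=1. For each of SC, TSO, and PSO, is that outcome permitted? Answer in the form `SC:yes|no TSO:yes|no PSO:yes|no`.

SC:no TSO:no PSO:yes

outcome vector order: (T0.a,T0.b,T2.a)
SC (10): <0 0 0>, <0 0 1>, <0 1 0>, <0 1 1>, <1 1 0>, <1 1 1>, <2 0 0>, <2 0 1>, <2 1 0>, <2 1 1>
TSO (10): <0 0 0>, <0 0 1>, <0 1 0>, <0 1 1>, <1 1 0>, <1 1 1>, <2 0 0>, <2 0 1>, <2 1 0>, <2 1 1>
PSO (12): <0 0 0>, <0 0 1>, <0 1 0>, <0 1 1>, <1 0 0>, <1 0 1>, <1 1 0>, <1 1 1>, <2 0 0>, <2 0 1>, <2 1 0>, <2 1 1>
target <1 0 1> ∈ {PSO}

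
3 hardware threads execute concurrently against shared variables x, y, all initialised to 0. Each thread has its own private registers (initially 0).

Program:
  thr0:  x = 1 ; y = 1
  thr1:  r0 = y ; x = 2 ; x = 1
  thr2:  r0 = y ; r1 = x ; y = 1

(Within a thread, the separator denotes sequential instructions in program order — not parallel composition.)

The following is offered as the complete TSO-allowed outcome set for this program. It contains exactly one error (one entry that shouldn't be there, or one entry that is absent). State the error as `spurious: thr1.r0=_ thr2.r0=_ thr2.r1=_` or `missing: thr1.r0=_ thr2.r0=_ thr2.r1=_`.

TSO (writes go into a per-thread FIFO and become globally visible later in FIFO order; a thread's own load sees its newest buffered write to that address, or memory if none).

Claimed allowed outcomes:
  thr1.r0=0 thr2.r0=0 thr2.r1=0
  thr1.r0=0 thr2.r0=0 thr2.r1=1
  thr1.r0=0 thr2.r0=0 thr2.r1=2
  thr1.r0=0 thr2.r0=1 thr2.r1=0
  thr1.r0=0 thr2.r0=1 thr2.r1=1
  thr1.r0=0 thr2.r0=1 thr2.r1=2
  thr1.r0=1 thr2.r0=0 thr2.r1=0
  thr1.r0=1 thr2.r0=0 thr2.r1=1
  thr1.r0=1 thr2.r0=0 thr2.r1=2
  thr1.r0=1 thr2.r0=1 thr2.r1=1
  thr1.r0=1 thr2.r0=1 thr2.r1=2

outcome vector order: (thr1.r0,thr2.r0,thr2.r1)
TSO: 10 outcomes — {0/0/0 0/0/1 0/0/2 0/1/1 0/1/2 1/0/0 1/0/1 1/0/2 1/1/1 1/1/2}
claimed∖TSO = {0/1/0}

spurious: thr1.r0=0 thr2.r0=1 thr2.r1=0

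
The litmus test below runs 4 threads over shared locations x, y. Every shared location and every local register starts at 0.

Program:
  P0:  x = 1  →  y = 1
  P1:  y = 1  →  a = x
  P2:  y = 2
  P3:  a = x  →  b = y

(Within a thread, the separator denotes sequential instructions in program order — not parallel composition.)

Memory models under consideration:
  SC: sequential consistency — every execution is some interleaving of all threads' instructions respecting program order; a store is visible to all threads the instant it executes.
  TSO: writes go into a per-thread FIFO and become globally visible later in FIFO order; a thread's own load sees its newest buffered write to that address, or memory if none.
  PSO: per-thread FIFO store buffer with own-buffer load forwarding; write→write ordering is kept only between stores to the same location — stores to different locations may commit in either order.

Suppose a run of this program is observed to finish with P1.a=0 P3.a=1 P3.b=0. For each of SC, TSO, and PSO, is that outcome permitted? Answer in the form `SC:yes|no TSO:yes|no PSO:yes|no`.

SC:no TSO:yes PSO:yes

outcome vector order: (P1.a,P3.a,P3.b)
[SC] allowed = {(0,0,0); (0,0,1); (0,0,2); (0,1,1); (0,1,2); (1,0,0); (1,0,1); (1,0,2); (1,1,0); (1,1,1); (1,1,2)}
[TSO] allowed = {(0,0,0); (0,0,1); (0,0,2); (0,1,0); (0,1,1); (0,1,2); (1,0,0); (1,0,1); (1,0,2); (1,1,0); (1,1,1); (1,1,2)}
[PSO] allowed = {(0,0,0); (0,0,1); (0,0,2); (0,1,0); (0,1,1); (0,1,2); (1,0,0); (1,0,1); (1,0,2); (1,1,0); (1,1,1); (1,1,2)}
target (0,1,0) ∈ {TSO,PSO}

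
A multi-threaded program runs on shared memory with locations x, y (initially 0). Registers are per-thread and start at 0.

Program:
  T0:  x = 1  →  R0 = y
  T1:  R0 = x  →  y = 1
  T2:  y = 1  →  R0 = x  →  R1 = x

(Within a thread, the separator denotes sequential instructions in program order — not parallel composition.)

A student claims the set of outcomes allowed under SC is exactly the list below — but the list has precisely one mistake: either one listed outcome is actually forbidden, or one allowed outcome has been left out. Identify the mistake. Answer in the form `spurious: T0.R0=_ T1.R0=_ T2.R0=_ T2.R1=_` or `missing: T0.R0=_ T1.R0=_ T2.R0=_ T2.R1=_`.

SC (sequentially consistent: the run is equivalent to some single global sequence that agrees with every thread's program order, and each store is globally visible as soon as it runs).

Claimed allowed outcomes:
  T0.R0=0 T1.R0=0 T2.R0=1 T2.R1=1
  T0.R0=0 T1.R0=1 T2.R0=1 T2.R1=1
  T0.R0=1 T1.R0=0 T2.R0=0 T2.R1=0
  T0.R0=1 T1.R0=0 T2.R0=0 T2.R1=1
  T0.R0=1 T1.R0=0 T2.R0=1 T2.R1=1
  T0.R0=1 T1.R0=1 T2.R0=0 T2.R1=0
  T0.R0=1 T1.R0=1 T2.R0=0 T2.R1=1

missing: T0.R0=1 T1.R0=1 T2.R0=1 T2.R1=1

outcome vector order: (T0.R0,T1.R0,T2.R0,T2.R1)
SC (8): 0011, 0111, 1000, 1001, 1011, 1100, 1101, 1111
SC∖claimed = {1111}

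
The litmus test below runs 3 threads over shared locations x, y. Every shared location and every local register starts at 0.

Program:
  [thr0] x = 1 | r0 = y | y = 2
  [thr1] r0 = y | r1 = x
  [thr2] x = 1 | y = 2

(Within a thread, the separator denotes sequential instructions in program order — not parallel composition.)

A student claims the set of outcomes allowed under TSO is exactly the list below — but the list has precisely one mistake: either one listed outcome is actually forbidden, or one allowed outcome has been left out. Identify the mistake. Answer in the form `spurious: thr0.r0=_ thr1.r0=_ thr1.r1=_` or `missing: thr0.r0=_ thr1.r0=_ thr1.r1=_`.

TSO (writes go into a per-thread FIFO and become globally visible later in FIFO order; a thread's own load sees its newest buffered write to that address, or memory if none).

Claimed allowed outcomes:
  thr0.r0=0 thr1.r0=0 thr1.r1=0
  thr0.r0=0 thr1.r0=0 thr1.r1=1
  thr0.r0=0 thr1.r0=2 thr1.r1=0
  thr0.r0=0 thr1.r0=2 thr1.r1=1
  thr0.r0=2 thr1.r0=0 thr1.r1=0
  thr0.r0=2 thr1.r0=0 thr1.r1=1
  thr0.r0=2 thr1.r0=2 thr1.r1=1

outcome vector order: (thr0.r0,thr1.r0,thr1.r1)
TSO: 6 outcomes — {0/0/0; 0/0/1; 0/2/1; 2/0/0; 2/0/1; 2/2/1}
claimed∖TSO = {0/2/0}

spurious: thr0.r0=0 thr1.r0=2 thr1.r1=0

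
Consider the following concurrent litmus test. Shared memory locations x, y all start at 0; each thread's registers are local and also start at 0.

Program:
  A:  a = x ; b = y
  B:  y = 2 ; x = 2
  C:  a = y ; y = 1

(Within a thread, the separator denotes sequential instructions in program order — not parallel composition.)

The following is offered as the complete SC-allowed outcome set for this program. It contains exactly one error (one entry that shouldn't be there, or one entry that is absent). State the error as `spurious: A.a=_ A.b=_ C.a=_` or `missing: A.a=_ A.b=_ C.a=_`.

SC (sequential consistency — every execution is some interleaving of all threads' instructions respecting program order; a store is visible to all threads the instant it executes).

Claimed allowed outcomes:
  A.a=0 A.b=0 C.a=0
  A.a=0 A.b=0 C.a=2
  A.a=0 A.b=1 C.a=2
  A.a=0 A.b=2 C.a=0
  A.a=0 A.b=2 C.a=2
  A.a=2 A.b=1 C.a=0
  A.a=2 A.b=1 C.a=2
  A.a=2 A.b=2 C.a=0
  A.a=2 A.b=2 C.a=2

outcome vector order: (A.a,A.b,C.a)
[SC] allowed = {(0,0,0), (0,0,2), (0,1,0), (0,1,2), (0,2,0), (0,2,2), (2,1,0), (2,1,2), (2,2,0), (2,2,2)}
SC∖claimed = {(0,1,0)}

missing: A.a=0 A.b=1 C.a=0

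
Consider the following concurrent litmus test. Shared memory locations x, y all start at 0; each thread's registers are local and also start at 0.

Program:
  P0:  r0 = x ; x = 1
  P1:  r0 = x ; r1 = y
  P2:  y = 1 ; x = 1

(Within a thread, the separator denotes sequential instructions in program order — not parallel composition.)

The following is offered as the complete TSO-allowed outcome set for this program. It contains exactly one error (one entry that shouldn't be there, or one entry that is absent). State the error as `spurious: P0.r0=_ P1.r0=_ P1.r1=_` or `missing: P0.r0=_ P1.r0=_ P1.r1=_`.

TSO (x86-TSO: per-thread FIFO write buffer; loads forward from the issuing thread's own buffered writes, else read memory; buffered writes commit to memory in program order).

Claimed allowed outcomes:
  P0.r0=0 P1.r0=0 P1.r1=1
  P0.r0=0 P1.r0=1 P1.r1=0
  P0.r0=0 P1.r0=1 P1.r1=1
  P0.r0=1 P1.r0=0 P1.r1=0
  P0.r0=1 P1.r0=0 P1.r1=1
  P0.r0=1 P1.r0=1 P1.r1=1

outcome vector order: (P0.r0,P1.r0,P1.r1)
TSO: 7 outcomes — {<0 0 0>; <0 0 1>; <0 1 0>; <0 1 1>; <1 0 0>; <1 0 1>; <1 1 1>}
TSO∖claimed = {<0 0 0>}

missing: P0.r0=0 P1.r0=0 P1.r1=0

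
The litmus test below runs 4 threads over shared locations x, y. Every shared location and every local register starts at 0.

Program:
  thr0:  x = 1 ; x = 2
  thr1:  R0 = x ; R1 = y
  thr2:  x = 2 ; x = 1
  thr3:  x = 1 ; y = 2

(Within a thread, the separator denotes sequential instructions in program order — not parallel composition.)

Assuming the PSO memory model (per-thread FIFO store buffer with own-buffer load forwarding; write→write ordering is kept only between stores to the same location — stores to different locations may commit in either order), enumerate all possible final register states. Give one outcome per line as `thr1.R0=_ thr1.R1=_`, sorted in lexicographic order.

outcome vector order: (thr1.R0,thr1.R1)
|PSO outcomes| = 6

thr1.R0=0 thr1.R1=0
thr1.R0=0 thr1.R1=2
thr1.R0=1 thr1.R1=0
thr1.R0=1 thr1.R1=2
thr1.R0=2 thr1.R1=0
thr1.R0=2 thr1.R1=2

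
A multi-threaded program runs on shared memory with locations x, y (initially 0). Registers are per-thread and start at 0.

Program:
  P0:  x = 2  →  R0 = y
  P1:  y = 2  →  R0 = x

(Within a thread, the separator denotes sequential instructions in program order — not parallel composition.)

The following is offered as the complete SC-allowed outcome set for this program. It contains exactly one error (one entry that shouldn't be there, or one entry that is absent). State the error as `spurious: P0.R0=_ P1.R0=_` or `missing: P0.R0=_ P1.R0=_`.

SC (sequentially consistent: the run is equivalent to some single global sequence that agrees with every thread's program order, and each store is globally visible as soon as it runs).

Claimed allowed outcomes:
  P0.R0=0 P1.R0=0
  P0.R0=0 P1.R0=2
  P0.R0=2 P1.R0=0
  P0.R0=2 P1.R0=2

spurious: P0.R0=0 P1.R0=0

outcome vector order: (P0.R0,P1.R0)
[SC] allowed = {0/2, 2/0, 2/2}
claimed∖SC = {0/0}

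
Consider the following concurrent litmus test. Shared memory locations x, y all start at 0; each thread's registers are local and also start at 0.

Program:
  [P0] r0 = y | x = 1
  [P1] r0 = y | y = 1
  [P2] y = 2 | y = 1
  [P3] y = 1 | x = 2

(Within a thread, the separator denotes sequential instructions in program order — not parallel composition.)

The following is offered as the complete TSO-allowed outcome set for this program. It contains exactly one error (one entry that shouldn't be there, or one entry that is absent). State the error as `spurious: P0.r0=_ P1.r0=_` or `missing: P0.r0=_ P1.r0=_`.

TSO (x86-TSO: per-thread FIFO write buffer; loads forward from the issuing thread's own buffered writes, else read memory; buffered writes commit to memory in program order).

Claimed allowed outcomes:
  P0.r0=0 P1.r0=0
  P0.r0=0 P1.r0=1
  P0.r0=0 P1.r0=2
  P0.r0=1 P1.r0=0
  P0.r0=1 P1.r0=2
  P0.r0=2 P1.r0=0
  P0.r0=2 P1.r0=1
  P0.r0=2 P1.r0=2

missing: P0.r0=1 P1.r0=1

outcome vector order: (P0.r0,P1.r0)
TSO (9): <0 0>; <0 1>; <0 2>; <1 0>; <1 1>; <1 2>; <2 0>; <2 1>; <2 2>
TSO∖claimed = {<1 1>}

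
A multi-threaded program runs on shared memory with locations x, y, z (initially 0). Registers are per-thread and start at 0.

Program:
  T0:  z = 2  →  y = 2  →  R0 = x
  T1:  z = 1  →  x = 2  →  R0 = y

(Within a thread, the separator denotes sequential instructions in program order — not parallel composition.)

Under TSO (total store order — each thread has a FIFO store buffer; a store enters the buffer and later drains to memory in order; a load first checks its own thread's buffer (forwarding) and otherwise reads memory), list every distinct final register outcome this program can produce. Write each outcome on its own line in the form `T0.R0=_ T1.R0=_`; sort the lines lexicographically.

outcome vector order: (T0.R0,T1.R0)
|TSO outcomes| = 4

T0.R0=0 T1.R0=0
T0.R0=0 T1.R0=2
T0.R0=2 T1.R0=0
T0.R0=2 T1.R0=2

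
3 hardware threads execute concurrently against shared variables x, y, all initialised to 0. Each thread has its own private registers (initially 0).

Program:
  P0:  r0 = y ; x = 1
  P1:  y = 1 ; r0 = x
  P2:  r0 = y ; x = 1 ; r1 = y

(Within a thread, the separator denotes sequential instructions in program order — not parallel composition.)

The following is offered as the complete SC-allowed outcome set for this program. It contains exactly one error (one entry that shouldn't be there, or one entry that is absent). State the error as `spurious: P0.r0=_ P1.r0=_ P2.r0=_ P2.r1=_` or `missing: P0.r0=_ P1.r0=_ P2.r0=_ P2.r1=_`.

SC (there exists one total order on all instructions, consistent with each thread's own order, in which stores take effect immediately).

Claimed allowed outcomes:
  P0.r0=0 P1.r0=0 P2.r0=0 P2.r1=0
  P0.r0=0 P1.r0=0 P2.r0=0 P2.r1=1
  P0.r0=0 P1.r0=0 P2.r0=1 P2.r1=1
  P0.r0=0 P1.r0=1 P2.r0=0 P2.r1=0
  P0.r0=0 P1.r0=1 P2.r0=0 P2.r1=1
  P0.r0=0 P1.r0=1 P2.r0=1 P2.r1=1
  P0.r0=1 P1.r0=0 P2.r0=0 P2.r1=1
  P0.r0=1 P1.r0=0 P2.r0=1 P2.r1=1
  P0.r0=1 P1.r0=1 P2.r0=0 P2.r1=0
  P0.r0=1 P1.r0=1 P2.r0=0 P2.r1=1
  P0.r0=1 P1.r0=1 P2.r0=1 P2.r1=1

outcome vector order: (P0.r0,P1.r0,P2.r0,P2.r1)
SC: 10 outcomes — {0001, 0011, 0100, 0101, 0111, 1001, 1011, 1100, 1101, 1111}
claimed∖SC = {0000}

spurious: P0.r0=0 P1.r0=0 P2.r0=0 P2.r1=0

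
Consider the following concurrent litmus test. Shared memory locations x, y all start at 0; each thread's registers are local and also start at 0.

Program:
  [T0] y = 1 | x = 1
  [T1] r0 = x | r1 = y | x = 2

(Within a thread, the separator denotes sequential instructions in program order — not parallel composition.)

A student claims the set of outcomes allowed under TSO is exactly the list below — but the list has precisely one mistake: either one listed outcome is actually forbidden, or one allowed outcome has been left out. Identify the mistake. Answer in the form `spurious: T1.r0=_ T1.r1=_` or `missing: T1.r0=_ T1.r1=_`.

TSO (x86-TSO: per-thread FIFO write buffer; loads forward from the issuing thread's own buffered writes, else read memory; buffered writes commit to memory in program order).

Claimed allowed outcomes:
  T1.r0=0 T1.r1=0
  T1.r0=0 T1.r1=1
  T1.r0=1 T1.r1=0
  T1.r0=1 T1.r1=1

spurious: T1.r0=1 T1.r1=0

outcome vector order: (T1.r0,T1.r1)
under TSO → (0,0) (0,1) (1,1)
claimed∖TSO = {(1,0)}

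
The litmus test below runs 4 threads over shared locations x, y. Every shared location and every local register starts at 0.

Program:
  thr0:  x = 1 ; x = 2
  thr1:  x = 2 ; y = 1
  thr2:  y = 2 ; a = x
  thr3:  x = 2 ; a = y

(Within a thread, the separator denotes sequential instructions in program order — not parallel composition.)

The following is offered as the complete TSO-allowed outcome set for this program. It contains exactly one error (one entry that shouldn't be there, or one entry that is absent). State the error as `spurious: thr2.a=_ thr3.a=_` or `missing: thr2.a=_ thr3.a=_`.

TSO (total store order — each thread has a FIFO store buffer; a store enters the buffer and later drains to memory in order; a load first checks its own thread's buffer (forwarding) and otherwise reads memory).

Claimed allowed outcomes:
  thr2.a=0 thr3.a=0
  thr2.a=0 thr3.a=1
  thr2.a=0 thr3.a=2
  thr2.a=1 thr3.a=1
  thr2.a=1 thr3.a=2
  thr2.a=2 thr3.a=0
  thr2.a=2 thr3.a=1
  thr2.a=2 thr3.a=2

outcome vector order: (thr2.a,thr3.a)
under TSO → (0,0); (0,1); (0,2); (1,0); (1,1); (1,2); (2,0); (2,1); (2,2)
TSO∖claimed = {(1,0)}

missing: thr2.a=1 thr3.a=0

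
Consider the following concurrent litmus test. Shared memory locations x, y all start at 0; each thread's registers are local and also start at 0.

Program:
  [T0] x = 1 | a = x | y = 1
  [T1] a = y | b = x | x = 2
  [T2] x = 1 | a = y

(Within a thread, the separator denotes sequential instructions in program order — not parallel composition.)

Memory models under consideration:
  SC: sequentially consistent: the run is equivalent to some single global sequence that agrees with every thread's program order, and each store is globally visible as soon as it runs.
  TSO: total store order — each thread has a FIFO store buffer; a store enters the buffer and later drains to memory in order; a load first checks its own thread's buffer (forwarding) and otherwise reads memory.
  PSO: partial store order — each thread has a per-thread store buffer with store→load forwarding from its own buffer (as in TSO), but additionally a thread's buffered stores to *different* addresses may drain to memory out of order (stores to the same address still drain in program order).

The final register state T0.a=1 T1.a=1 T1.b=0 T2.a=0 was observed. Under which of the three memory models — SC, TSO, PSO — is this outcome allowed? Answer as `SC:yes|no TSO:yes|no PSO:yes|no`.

outcome vector order: (T0.a,T1.a,T1.b,T2.a)
SC: 10 outcomes — {1000; 1001; 1010; 1011; 1110; 1111; 2000; 2001; 2010; 2011}
TSO: 10 outcomes — {1000; 1001; 1010; 1011; 1110; 1111; 2000; 2001; 2010; 2011}
PSO: 12 outcomes — {1000; 1001; 1010; 1011; 1100; 1101; 1110; 1111; 2000; 2001; 2010; 2011}
target 1100 ∈ {PSO}

SC:no TSO:no PSO:yes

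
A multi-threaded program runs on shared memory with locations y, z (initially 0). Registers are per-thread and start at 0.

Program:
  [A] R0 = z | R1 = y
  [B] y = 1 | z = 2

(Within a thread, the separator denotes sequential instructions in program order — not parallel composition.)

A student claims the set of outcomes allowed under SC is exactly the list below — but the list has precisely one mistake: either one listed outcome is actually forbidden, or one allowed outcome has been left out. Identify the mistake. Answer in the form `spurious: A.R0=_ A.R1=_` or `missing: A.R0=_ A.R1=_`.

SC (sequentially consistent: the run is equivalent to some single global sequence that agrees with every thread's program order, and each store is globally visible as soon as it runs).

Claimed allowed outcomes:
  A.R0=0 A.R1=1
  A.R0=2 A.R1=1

outcome vector order: (A.R0,A.R1)
[SC] allowed = {<0 0>, <0 1>, <2 1>}
SC∖claimed = {<0 0>}

missing: A.R0=0 A.R1=0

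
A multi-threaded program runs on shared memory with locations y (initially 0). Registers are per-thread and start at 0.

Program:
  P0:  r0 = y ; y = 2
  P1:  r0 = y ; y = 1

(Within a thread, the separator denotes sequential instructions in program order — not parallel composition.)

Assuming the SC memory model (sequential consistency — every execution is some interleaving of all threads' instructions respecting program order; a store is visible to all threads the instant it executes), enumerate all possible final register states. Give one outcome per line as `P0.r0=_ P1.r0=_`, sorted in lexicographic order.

outcome vector order: (P0.r0,P1.r0)
|SC outcomes| = 3

P0.r0=0 P1.r0=0
P0.r0=0 P1.r0=2
P0.r0=1 P1.r0=0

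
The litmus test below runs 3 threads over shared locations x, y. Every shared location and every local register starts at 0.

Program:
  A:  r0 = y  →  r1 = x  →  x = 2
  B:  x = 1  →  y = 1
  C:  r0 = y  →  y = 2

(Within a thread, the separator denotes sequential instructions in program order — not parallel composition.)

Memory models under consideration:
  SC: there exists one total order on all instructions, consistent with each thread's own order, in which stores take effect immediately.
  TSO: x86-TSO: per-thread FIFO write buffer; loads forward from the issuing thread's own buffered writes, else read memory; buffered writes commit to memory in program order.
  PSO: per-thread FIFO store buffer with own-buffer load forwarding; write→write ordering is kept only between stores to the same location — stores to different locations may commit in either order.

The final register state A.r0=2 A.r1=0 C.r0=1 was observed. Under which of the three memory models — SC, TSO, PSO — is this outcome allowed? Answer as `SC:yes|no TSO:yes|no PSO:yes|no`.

SC:no TSO:no PSO:yes

outcome vector order: (A.r0,A.r1,C.r0)
SC (9): <0 0 0>, <0 0 1>, <0 1 0>, <0 1 1>, <1 1 0>, <1 1 1>, <2 0 0>, <2 1 0>, <2 1 1>
TSO (9): <0 0 0>, <0 0 1>, <0 1 0>, <0 1 1>, <1 1 0>, <1 1 1>, <2 0 0>, <2 1 0>, <2 1 1>
PSO (12): <0 0 0>, <0 0 1>, <0 1 0>, <0 1 1>, <1 0 0>, <1 0 1>, <1 1 0>, <1 1 1>, <2 0 0>, <2 0 1>, <2 1 0>, <2 1 1>
target <2 0 1> ∈ {PSO}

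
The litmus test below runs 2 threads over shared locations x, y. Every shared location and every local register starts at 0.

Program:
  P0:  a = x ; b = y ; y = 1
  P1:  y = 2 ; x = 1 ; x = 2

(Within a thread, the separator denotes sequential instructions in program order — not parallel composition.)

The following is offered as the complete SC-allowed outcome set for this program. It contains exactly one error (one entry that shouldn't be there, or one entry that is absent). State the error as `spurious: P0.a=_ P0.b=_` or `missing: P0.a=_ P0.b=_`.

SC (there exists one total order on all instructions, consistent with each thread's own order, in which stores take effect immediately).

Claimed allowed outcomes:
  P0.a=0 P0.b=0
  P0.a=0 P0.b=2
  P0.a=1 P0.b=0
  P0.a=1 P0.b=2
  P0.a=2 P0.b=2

spurious: P0.a=1 P0.b=0

outcome vector order: (P0.a,P0.b)
[SC] allowed = {0/0; 0/2; 1/2; 2/2}
claimed∖SC = {1/0}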